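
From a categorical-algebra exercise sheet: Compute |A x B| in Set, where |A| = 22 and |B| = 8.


In Set, the product A x B is the Cartesian product.
By the universal property, |A x B| = |A| * |B|.
|A x B| = 22 * 8 = 176

176


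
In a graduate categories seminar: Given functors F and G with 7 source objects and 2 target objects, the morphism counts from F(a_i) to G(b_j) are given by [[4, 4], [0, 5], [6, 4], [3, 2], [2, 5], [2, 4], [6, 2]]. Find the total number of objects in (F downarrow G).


Objects of (F downarrow G) are triples (a, b, h: F(a)->G(b)).
The count equals the sum of all entries in the hom-matrix.
sum(row 0) = 8
sum(row 1) = 5
sum(row 2) = 10
sum(row 3) = 5
sum(row 4) = 7
sum(row 5) = 6
sum(row 6) = 8
Grand total = 49

49


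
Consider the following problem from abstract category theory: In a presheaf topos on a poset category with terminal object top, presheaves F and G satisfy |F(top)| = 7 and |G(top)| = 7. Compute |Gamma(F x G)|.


Global sections of a presheaf on a poset with terminal top satisfy
Gamma(H) ~ H(top). Presheaves admit pointwise products, so
(F x G)(top) = F(top) x G(top) (Cartesian product).
|Gamma(F x G)| = |F(top)| * |G(top)| = 7 * 7 = 49.

49


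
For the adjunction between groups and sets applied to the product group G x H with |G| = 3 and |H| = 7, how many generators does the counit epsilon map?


The counit epsilon_K: F(U(K)) -> K of the Free-Forgetful adjunction
maps |K| generators of F(U(K)) into K. For K = G x H (the product group),
|G x H| = |G| * |H|.
Total generators mapped = 3 * 7 = 21.

21


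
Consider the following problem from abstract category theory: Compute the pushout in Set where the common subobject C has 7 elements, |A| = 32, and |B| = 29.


The pushout A +_C B identifies the images of C in A and B.
|A +_C B| = |A| + |B| - |C| (for injections).
= 32 + 29 - 7 = 54

54


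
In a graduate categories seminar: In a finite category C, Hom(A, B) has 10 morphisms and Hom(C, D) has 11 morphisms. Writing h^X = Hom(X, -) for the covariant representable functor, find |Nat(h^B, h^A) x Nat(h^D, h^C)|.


By the Yoneda lemma, Nat(h^B, h^A) is isomorphic to Hom(A, B),
so |Nat(h^B, h^A)| = |Hom(A, B)| and |Nat(h^D, h^C)| = |Hom(C, D)|.
|Hom(A, B)| = 10, |Hom(C, D)| = 11.
|Nat(h^B, h^A) x Nat(h^D, h^C)| = 10 * 11 = 110

110


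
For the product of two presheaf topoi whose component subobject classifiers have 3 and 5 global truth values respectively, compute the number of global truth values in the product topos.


In a product of presheaf topoi E_1 x E_2, the subobject classifier
is Omega = Omega_1 x Omega_2 (componentwise), so
|Omega(top)| = |Omega_1(top_1)| * |Omega_2(top_2)|.
= 3 * 5 = 15.

15


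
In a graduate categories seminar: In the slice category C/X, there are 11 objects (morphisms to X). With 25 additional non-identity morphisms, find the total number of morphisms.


In the slice category C/X, objects are morphisms to X.
Identity morphisms: 11 (one per object of C/X).
Non-identity morphisms: 25.
Total = 11 + 25 = 36

36


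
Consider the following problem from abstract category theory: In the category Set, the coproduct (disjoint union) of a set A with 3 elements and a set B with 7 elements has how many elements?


In Set, the coproduct A + B is the disjoint union.
|A + B| = |A| + |B| = 3 + 7 = 10

10


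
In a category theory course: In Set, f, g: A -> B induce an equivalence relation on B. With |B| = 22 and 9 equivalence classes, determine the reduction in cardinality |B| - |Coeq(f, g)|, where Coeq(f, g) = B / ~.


The coequalizer Coeq(f, g) = B / ~ has one element per equivalence class.
|B| = 22, |Coeq(f, g)| = 9.
|B| - |Coeq(f, g)| = 22 - 9 = 13.

13


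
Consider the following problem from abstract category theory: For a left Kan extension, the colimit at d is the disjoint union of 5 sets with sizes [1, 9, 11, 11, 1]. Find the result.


Pointwise, the left Kan extension (Lan_F H)(d) is the colimit, indexed
by the comma category (F downarrow d), of H composed with the
projection (F downarrow d) -> C. Here that colimit is given
as a coproduct (disjoint union) of sets, so its cardinality is the
sum of the sizes of the summands.
Coproduct of sets with sizes: 1 + 9 + 11 + 11 + 1
= 33

33


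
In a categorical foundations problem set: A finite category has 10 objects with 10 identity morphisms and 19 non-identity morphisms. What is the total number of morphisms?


Each object has an identity morphism, giving 10 identities.
Adding the 19 non-identity morphisms:
Total = 10 + 19 = 29

29


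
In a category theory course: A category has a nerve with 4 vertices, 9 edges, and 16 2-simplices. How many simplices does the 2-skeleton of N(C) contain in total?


The 2-skeleton of the nerve N(C) consists of simplices in dimensions 0, 1, 2:
  |N(C)_0| = 4 (objects)
  |N(C)_1| = 9 (morphisms)
  |N(C)_2| = 16 (composable pairs)
Total = 4 + 9 + 16 = 29

29


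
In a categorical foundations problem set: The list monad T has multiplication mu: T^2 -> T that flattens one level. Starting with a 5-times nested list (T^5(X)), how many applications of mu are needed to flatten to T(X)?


Each application of mu: T^2 -> T removes one layer of nesting.
Starting at depth 5 (i.e., T^5(X)), we need to reach T(X).
Number of mu applications = 5 - 1 = 4

4


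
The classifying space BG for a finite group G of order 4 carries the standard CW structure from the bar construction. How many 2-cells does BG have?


In the bar-construction CW model of BG, the n-cells are indexed by
n-tuples [g_1|...|g_n] of non-identity elements of G (degenerate
simplices with some g_i = e do not contribute cells), so there are
(|G| - 1)^n n-cells.
For dim = 2 with |G| = 4:
cells = (4 - 1)^2 = 3^2 = 9

9


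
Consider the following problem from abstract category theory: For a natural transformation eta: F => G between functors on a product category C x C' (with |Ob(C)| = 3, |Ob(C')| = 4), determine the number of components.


A natural transformation eta: F => G assigns one component morphism per
object of the domain category.
The domain is the product category C x C', so
|Ob(C x C')| = |Ob(C)| * |Ob(C')| = 3 * 4 = 12.
Therefore eta has 12 component morphisms.

12


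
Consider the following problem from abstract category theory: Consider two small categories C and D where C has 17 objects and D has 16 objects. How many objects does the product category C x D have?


The product category C x D has objects that are pairs (c, d).
Number of pairs = |Ob(C)| * |Ob(D)| = 17 * 16 = 272

272


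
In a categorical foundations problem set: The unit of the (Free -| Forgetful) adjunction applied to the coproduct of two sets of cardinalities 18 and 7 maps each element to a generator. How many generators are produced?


The unit eta_X: X -> U(F(X)) of the Free-Forgetful adjunction
maps each element of X to a generator of F(X). For X = S + T (disjoint
union in Set), |S + T| = |S| + |T|.
Total mappings = 18 + 7 = 25.

25


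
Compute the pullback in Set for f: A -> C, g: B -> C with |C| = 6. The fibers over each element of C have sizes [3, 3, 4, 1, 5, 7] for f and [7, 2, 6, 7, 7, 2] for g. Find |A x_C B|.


The pullback A x_C B consists of pairs (a, b) with f(a) = g(b).
For each element c in C, the fiber product has |f^-1(c)| * |g^-1(c)| elements.
Summing over C: 3 * 7 + 3 * 2 + 4 * 6 + 1 * 7 + 5 * 7 + 7 * 2
= 21 + 6 + 24 + 7 + 35 + 14 = 107

107


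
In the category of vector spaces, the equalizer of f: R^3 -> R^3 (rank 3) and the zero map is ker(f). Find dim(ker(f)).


The equalizer of f and the zero map is ker(f).
By the rank-nullity theorem: dim(ker(f)) = dim(domain) - rank(f).
dim(ker(f)) = 3 - 3 = 0

0


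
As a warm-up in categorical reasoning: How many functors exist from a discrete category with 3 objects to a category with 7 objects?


A functor from a discrete category C to D is determined by
where each object maps. Each of the 3 objects of C can map
to any of the 7 objects of D independently.
Number of functors = 7^3 = 343

343


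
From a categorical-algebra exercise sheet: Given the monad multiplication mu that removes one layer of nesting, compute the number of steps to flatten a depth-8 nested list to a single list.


Each application of mu: T^2 -> T removes one layer of nesting.
Starting at depth 8 (i.e., T^8(X)), we need to reach T(X).
Number of mu applications = 8 - 1 = 7

7


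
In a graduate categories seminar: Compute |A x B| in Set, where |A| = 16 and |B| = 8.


In Set, the product A x B is the Cartesian product.
By the universal property, |A x B| = |A| * |B|.
|A x B| = 16 * 8 = 128

128


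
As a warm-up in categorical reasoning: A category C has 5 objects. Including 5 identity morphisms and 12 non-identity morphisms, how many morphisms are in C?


Each object has an identity morphism, giving 5 identities.
Adding the 12 non-identity morphisms:
Total = 5 + 12 = 17

17


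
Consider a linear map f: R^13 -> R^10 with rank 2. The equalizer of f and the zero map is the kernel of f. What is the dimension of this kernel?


The equalizer of f and the zero map is ker(f).
By the rank-nullity theorem: dim(ker(f)) = dim(domain) - rank(f).
dim(ker(f)) = 13 - 2 = 11

11


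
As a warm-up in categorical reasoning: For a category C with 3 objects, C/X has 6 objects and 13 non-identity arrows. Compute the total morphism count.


In the slice category C/X, objects are morphisms to X.
Identity morphisms: 6 (one per object of C/X).
Non-identity morphisms: 13.
Total = 6 + 13 = 19

19


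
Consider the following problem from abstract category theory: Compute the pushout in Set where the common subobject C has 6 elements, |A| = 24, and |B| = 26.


The pushout A +_C B identifies the images of C in A and B.
|A +_C B| = |A| + |B| - |C| (for injections).
= 24 + 26 - 6 = 44

44


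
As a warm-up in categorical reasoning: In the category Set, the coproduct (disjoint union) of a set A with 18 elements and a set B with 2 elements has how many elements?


In Set, the coproduct A + B is the disjoint union.
|A + B| = |A| + |B| = 18 + 2 = 20

20


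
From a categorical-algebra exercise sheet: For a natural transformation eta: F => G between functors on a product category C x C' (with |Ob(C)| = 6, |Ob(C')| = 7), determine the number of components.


A natural transformation eta: F => G assigns one component morphism per
object of the domain category.
The domain is the product category C x C', so
|Ob(C x C')| = |Ob(C)| * |Ob(C')| = 6 * 7 = 42.
Therefore eta has 42 component morphisms.

42


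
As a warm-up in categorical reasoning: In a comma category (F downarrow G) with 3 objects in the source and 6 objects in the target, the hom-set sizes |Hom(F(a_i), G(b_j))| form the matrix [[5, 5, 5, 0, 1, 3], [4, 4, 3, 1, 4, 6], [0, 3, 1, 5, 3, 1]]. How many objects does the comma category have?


Objects of (F downarrow G) are triples (a, b, h: F(a)->G(b)).
The count equals the sum of all entries in the hom-matrix.
sum(row 0) = 19
sum(row 1) = 22
sum(row 2) = 13
Grand total = 54

54


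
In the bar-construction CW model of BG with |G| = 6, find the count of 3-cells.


In the bar-construction CW model of BG, the n-cells are indexed by
n-tuples [g_1|...|g_n] of non-identity elements of G (degenerate
simplices with some g_i = e do not contribute cells), so there are
(|G| - 1)^n n-cells.
For dim = 3 with |G| = 6:
cells = (6 - 1)^3 = 5^3 = 125

125


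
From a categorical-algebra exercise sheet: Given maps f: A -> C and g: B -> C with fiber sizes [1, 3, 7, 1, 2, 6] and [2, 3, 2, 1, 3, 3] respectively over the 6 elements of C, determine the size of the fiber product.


The pullback A x_C B consists of pairs (a, b) with f(a) = g(b).
For each element c in C, the fiber product has |f^-1(c)| * |g^-1(c)| elements.
Summing over C: 1 * 2 + 3 * 3 + 7 * 2 + 1 * 1 + 2 * 3 + 6 * 3
= 2 + 9 + 14 + 1 + 6 + 18 = 50

50


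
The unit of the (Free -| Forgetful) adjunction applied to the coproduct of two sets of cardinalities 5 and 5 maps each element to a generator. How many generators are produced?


The unit eta_X: X -> U(F(X)) of the Free-Forgetful adjunction
maps each element of X to a generator of F(X). For X = S + T (disjoint
union in Set), |S + T| = |S| + |T|.
Total mappings = 5 + 5 = 10.

10


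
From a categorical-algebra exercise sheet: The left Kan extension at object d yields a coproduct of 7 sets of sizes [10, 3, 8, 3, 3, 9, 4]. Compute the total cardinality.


Pointwise, the left Kan extension (Lan_F H)(d) is the colimit, indexed
by the comma category (F downarrow d), of H composed with the
projection (F downarrow d) -> C. Here that colimit is given
as a coproduct (disjoint union) of sets, so its cardinality is the
sum of the sizes of the summands.
Coproduct of sets with sizes: 10 + 3 + 8 + 3 + 3 + 9 + 4
= 40

40


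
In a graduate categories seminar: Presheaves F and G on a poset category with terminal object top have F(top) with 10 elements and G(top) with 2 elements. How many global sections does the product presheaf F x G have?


Global sections of a presheaf on a poset with terminal top satisfy
Gamma(H) ~ H(top). Presheaves admit pointwise products, so
(F x G)(top) = F(top) x G(top) (Cartesian product).
|Gamma(F x G)| = |F(top)| * |G(top)| = 10 * 2 = 20.

20


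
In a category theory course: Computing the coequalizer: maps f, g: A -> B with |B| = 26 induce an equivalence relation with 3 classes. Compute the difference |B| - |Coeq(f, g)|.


The coequalizer Coeq(f, g) = B / ~ has one element per equivalence class.
|B| = 26, |Coeq(f, g)| = 3.
|B| - |Coeq(f, g)| = 26 - 3 = 23.

23


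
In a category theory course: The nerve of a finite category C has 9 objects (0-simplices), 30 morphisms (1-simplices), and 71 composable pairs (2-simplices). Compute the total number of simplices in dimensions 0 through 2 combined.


The 2-skeleton of the nerve N(C) consists of simplices in dimensions 0, 1, 2:
  |N(C)_0| = 9 (objects)
  |N(C)_1| = 30 (morphisms)
  |N(C)_2| = 71 (composable pairs)
Total = 9 + 30 + 71 = 110

110


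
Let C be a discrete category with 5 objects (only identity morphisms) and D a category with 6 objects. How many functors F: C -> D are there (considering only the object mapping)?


A functor from a discrete category C to D is determined by
where each object maps. Each of the 5 objects of C can map
to any of the 6 objects of D independently.
Number of functors = 6^5 = 7776

7776


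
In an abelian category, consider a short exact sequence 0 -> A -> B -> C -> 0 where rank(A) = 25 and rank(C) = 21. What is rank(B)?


For a short exact sequence 0 -> A -> B -> C -> 0,
rank is additive: rank(B) = rank(A) + rank(C).
rank(B) = 25 + 21 = 46

46


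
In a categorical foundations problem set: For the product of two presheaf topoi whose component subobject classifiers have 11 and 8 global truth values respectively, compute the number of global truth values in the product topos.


In a product of presheaf topoi E_1 x E_2, the subobject classifier
is Omega = Omega_1 x Omega_2 (componentwise), so
|Omega(top)| = |Omega_1(top_1)| * |Omega_2(top_2)|.
= 11 * 8 = 88.

88


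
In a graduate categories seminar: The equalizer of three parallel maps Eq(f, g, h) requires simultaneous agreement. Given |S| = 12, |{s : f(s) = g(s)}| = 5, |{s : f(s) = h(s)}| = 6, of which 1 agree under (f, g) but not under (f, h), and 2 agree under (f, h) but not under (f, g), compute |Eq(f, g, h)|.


Eq(f, g, h) is the triple-agreement set: points in S where all three
maps take the same value. Using inclusion-exclusion on the pairwise data:
Pair (f, g) agrees on 5 points; pair (f, h) on 6 points.
Points agreeing under (f, g) but not (f, h) = 1; under (f, h) but not (f, g) = 2.
Triple-agreement = agreement-in-(f, g) minus points that agree under (f, g) but not (f, h):
|Eq(f, g, h)| = 5 - 1 = 4
(cross-check via (f, h): 6 - 2 = 4.)

4


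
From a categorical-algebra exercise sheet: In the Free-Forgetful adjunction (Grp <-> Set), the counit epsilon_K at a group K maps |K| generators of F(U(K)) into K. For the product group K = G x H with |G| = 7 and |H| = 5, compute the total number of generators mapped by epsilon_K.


The counit epsilon_K: F(U(K)) -> K of the Free-Forgetful adjunction
maps |K| generators of F(U(K)) into K. For K = G x H (the product group),
|G x H| = |G| * |H|.
Total generators mapped = 7 * 5 = 35.

35


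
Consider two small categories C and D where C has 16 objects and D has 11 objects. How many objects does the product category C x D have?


The product category C x D has objects that are pairs (c, d).
Number of pairs = |Ob(C)| * |Ob(D)| = 16 * 11 = 176

176


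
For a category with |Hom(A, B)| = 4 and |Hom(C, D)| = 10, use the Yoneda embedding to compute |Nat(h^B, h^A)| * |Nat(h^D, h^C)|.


By the Yoneda lemma, Nat(h^B, h^A) is isomorphic to Hom(A, B),
so |Nat(h^B, h^A)| = |Hom(A, B)| and |Nat(h^D, h^C)| = |Hom(C, D)|.
|Hom(A, B)| = 4, |Hom(C, D)| = 10.
|Nat(h^B, h^A) x Nat(h^D, h^C)| = 4 * 10 = 40

40


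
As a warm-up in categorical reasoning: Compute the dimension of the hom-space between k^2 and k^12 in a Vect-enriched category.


In Vect-enriched categories, Hom(k^n, k^m) is the space of m x n matrices.
dim(Hom(k^2, k^12)) = 12 * 2 = 24

24


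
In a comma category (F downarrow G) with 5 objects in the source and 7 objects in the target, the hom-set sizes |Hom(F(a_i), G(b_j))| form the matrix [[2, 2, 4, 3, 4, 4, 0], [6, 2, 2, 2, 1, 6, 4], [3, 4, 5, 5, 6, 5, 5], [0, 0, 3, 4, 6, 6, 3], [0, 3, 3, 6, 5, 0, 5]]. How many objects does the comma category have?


Objects of (F downarrow G) are triples (a, b, h: F(a)->G(b)).
The count equals the sum of all entries in the hom-matrix.
sum(row 0) = 19
sum(row 1) = 23
sum(row 2) = 33
sum(row 3) = 22
sum(row 4) = 22
Grand total = 119

119


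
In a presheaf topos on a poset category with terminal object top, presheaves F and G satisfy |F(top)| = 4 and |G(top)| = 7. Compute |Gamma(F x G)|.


Global sections of a presheaf on a poset with terminal top satisfy
Gamma(H) ~ H(top). Presheaves admit pointwise products, so
(F x G)(top) = F(top) x G(top) (Cartesian product).
|Gamma(F x G)| = |F(top)| * |G(top)| = 4 * 7 = 28.

28


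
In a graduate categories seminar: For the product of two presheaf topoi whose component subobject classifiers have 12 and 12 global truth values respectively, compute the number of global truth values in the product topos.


In a product of presheaf topoi E_1 x E_2, the subobject classifier
is Omega = Omega_1 x Omega_2 (componentwise), so
|Omega(top)| = |Omega_1(top_1)| * |Omega_2(top_2)|.
= 12 * 12 = 144.

144


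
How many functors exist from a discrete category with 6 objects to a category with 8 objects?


A functor from a discrete category C to D is determined by
where each object maps. Each of the 6 objects of C can map
to any of the 8 objects of D independently.
Number of functors = 8^6 = 262144

262144


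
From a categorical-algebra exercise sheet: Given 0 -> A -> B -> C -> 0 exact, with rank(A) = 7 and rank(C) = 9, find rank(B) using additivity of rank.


For a short exact sequence 0 -> A -> B -> C -> 0,
rank is additive: rank(B) = rank(A) + rank(C).
rank(B) = 7 + 9 = 16

16


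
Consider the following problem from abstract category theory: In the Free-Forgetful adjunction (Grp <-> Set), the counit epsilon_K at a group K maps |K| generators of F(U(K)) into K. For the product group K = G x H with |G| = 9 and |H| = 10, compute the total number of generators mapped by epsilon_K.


The counit epsilon_K: F(U(K)) -> K of the Free-Forgetful adjunction
maps |K| generators of F(U(K)) into K. For K = G x H (the product group),
|G x H| = |G| * |H|.
Total generators mapped = 9 * 10 = 90.

90


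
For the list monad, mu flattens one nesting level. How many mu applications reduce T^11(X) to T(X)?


Each application of mu: T^2 -> T removes one layer of nesting.
Starting at depth 11 (i.e., T^11(X)), we need to reach T(X).
Number of mu applications = 11 - 1 = 10

10


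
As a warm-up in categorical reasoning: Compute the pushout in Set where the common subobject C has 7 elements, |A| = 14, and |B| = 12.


The pushout A +_C B identifies the images of C in A and B.
|A +_C B| = |A| + |B| - |C| (for injections).
= 14 + 12 - 7 = 19

19


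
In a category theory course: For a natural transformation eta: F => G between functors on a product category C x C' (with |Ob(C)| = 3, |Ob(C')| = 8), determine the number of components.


A natural transformation eta: F => G assigns one component morphism per
object of the domain category.
The domain is the product category C x C', so
|Ob(C x C')| = |Ob(C)| * |Ob(C')| = 3 * 8 = 24.
Therefore eta has 24 component morphisms.

24


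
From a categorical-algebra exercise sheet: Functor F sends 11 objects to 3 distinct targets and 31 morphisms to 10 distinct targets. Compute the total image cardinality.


The image of F consists of distinct objects and distinct morphisms.
|Im(F)| on objects = 3
|Im(F)| on morphisms = 10
Total image cardinality = 3 + 10 = 13

13


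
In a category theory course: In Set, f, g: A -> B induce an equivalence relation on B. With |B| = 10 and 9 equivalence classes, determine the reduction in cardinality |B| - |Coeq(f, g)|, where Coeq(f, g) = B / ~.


The coequalizer Coeq(f, g) = B / ~ has one element per equivalence class.
|B| = 10, |Coeq(f, g)| = 9.
|B| - |Coeq(f, g)| = 10 - 9 = 1.

1


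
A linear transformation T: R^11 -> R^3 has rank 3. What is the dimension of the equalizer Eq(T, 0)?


The equalizer of f and the zero map is ker(f).
By the rank-nullity theorem: dim(ker(f)) = dim(domain) - rank(f).
dim(ker(f)) = 11 - 3 = 8

8


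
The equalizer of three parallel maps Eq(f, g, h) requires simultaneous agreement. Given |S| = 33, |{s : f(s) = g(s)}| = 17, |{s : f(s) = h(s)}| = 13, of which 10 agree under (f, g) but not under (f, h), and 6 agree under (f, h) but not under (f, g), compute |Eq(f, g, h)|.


Eq(f, g, h) is the triple-agreement set: points in S where all three
maps take the same value. Using inclusion-exclusion on the pairwise data:
Pair (f, g) agrees on 17 points; pair (f, h) on 13 points.
Points agreeing under (f, g) but not (f, h) = 10; under (f, h) but not (f, g) = 6.
Triple-agreement = agreement-in-(f, g) minus points that agree under (f, g) but not (f, h):
|Eq(f, g, h)| = 17 - 10 = 7
(cross-check via (f, h): 13 - 6 = 7.)

7


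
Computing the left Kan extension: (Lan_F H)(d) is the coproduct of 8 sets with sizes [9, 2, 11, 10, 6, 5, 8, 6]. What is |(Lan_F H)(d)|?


Pointwise, the left Kan extension (Lan_F H)(d) is the colimit, indexed
by the comma category (F downarrow d), of H composed with the
projection (F downarrow d) -> C. Here that colimit is given
as a coproduct (disjoint union) of sets, so its cardinality is the
sum of the sizes of the summands.
Coproduct of sets with sizes: 9 + 2 + 11 + 10 + 6 + 5 + 8 + 6
= 57

57


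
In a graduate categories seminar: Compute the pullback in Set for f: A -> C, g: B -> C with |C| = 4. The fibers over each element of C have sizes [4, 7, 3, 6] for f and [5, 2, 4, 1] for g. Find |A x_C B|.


The pullback A x_C B consists of pairs (a, b) with f(a) = g(b).
For each element c in C, the fiber product has |f^-1(c)| * |g^-1(c)| elements.
Summing over C: 4 * 5 + 7 * 2 + 3 * 4 + 6 * 1
= 20 + 14 + 12 + 6 = 52

52


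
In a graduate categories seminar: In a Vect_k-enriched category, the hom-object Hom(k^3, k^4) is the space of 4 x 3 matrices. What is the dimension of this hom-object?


In Vect-enriched categories, Hom(k^n, k^m) is the space of m x n matrices.
dim(Hom(k^3, k^4)) = 4 * 3 = 12

12


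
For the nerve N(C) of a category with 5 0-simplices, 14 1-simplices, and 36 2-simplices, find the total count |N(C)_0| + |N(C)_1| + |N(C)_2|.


The 2-skeleton of the nerve N(C) consists of simplices in dimensions 0, 1, 2:
  |N(C)_0| = 5 (objects)
  |N(C)_1| = 14 (morphisms)
  |N(C)_2| = 36 (composable pairs)
Total = 5 + 14 + 36 = 55

55


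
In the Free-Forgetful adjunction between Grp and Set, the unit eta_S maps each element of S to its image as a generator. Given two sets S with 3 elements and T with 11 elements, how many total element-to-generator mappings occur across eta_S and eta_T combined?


The unit eta_X: X -> U(F(X)) of the Free-Forgetful adjunction
maps each element of X to a generator of F(X). For X = S + T (disjoint
union in Set), |S + T| = |S| + |T|.
Total mappings = 3 + 11 = 14.

14


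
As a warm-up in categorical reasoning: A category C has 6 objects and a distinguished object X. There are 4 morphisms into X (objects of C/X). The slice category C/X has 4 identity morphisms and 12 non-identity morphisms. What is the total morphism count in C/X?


In the slice category C/X, objects are morphisms to X.
Identity morphisms: 4 (one per object of C/X).
Non-identity morphisms: 12.
Total = 4 + 12 = 16

16


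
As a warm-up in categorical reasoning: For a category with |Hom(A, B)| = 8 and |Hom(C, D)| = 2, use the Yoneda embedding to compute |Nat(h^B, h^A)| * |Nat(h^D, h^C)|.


By the Yoneda lemma, Nat(h^B, h^A) is isomorphic to Hom(A, B),
so |Nat(h^B, h^A)| = |Hom(A, B)| and |Nat(h^D, h^C)| = |Hom(C, D)|.
|Hom(A, B)| = 8, |Hom(C, D)| = 2.
|Nat(h^B, h^A) x Nat(h^D, h^C)| = 8 * 2 = 16

16


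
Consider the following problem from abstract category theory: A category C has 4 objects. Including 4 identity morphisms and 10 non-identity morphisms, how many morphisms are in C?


Each object has an identity morphism, giving 4 identities.
Adding the 10 non-identity morphisms:
Total = 4 + 10 = 14

14


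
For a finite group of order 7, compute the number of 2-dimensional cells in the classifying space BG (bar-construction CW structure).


In the bar-construction CW model of BG, the n-cells are indexed by
n-tuples [g_1|...|g_n] of non-identity elements of G (degenerate
simplices with some g_i = e do not contribute cells), so there are
(|G| - 1)^n n-cells.
For dim = 2 with |G| = 7:
cells = (7 - 1)^2 = 6^2 = 36

36


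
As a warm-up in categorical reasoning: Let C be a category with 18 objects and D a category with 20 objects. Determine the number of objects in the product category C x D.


The product category C x D has objects that are pairs (c, d).
Number of pairs = |Ob(C)| * |Ob(D)| = 18 * 20 = 360

360


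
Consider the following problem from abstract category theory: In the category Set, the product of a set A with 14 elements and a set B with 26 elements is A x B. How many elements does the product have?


In Set, the product A x B is the Cartesian product.
By the universal property, |A x B| = |A| * |B|.
|A x B| = 14 * 26 = 364

364


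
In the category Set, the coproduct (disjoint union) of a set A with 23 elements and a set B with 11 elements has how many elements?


In Set, the coproduct A + B is the disjoint union.
|A + B| = |A| + |B| = 23 + 11 = 34

34


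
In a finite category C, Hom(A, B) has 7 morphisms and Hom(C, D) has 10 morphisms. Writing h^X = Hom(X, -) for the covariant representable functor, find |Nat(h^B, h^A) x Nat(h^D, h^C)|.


By the Yoneda lemma, Nat(h^B, h^A) is isomorphic to Hom(A, B),
so |Nat(h^B, h^A)| = |Hom(A, B)| and |Nat(h^D, h^C)| = |Hom(C, D)|.
|Hom(A, B)| = 7, |Hom(C, D)| = 10.
|Nat(h^B, h^A) x Nat(h^D, h^C)| = 7 * 10 = 70

70


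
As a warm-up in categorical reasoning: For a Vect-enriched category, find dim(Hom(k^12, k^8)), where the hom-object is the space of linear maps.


In Vect-enriched categories, Hom(k^n, k^m) is the space of m x n matrices.
dim(Hom(k^12, k^8)) = 8 * 12 = 96

96


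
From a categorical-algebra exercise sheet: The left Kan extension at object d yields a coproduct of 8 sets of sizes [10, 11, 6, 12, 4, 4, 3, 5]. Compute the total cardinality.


Pointwise, the left Kan extension (Lan_F H)(d) is the colimit, indexed
by the comma category (F downarrow d), of H composed with the
projection (F downarrow d) -> C. Here that colimit is given
as a coproduct (disjoint union) of sets, so its cardinality is the
sum of the sizes of the summands.
Coproduct of sets with sizes: 10 + 11 + 6 + 12 + 4 + 4 + 3 + 5
= 55

55


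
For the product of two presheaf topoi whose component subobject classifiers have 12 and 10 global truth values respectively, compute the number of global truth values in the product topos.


In a product of presheaf topoi E_1 x E_2, the subobject classifier
is Omega = Omega_1 x Omega_2 (componentwise), so
|Omega(top)| = |Omega_1(top_1)| * |Omega_2(top_2)|.
= 12 * 10 = 120.

120


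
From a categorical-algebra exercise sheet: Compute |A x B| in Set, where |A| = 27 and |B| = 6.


In Set, the product A x B is the Cartesian product.
By the universal property, |A x B| = |A| * |B|.
|A x B| = 27 * 6 = 162

162


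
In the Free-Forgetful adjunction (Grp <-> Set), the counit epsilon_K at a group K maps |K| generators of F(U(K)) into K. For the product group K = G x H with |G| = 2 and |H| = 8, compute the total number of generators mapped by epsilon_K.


The counit epsilon_K: F(U(K)) -> K of the Free-Forgetful adjunction
maps |K| generators of F(U(K)) into K. For K = G x H (the product group),
|G x H| = |G| * |H|.
Total generators mapped = 2 * 8 = 16.

16


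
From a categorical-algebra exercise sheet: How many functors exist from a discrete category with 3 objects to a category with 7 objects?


A functor from a discrete category C to D is determined by
where each object maps. Each of the 3 objects of C can map
to any of the 7 objects of D independently.
Number of functors = 7^3 = 343

343


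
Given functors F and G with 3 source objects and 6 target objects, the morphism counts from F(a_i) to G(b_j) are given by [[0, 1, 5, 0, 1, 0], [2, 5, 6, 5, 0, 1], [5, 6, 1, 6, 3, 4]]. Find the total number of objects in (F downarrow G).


Objects of (F downarrow G) are triples (a, b, h: F(a)->G(b)).
The count equals the sum of all entries in the hom-matrix.
sum(row 0) = 7
sum(row 1) = 19
sum(row 2) = 25
Grand total = 51

51


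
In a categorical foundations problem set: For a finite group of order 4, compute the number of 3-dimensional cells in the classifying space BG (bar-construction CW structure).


In the bar-construction CW model of BG, the n-cells are indexed by
n-tuples [g_1|...|g_n] of non-identity elements of G (degenerate
simplices with some g_i = e do not contribute cells), so there are
(|G| - 1)^n n-cells.
For dim = 3 with |G| = 4:
cells = (4 - 1)^3 = 3^3 = 27

27


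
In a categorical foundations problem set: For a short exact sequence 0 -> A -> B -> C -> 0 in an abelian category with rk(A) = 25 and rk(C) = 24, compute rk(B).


For a short exact sequence 0 -> A -> B -> C -> 0,
rank is additive: rank(B) = rank(A) + rank(C).
rank(B) = 25 + 24 = 49

49


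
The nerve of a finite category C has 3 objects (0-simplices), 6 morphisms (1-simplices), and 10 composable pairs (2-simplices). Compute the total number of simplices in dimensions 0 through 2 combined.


The 2-skeleton of the nerve N(C) consists of simplices in dimensions 0, 1, 2:
  |N(C)_0| = 3 (objects)
  |N(C)_1| = 6 (morphisms)
  |N(C)_2| = 10 (composable pairs)
Total = 3 + 6 + 10 = 19

19


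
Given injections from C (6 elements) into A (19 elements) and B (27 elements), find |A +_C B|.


The pushout A +_C B identifies the images of C in A and B.
|A +_C B| = |A| + |B| - |C| (for injections).
= 19 + 27 - 6 = 40

40


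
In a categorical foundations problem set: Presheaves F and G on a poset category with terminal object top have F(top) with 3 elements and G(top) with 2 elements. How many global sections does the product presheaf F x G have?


Global sections of a presheaf on a poset with terminal top satisfy
Gamma(H) ~ H(top). Presheaves admit pointwise products, so
(F x G)(top) = F(top) x G(top) (Cartesian product).
|Gamma(F x G)| = |F(top)| * |G(top)| = 3 * 2 = 6.

6


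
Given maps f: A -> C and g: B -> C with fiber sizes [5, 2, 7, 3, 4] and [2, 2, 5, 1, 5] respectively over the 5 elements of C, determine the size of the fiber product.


The pullback A x_C B consists of pairs (a, b) with f(a) = g(b).
For each element c in C, the fiber product has |f^-1(c)| * |g^-1(c)| elements.
Summing over C: 5 * 2 + 2 * 2 + 7 * 5 + 3 * 1 + 4 * 5
= 10 + 4 + 35 + 3 + 20 = 72

72


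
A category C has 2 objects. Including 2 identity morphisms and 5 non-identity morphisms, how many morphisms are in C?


Each object has an identity morphism, giving 2 identities.
Adding the 5 non-identity morphisms:
Total = 2 + 5 = 7

7


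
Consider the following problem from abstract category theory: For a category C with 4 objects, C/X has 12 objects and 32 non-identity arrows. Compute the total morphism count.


In the slice category C/X, objects are morphisms to X.
Identity morphisms: 12 (one per object of C/X).
Non-identity morphisms: 32.
Total = 12 + 32 = 44

44


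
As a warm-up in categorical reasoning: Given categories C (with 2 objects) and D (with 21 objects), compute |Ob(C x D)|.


The product category C x D has objects that are pairs (c, d).
Number of pairs = |Ob(C)| * |Ob(D)| = 2 * 21 = 42

42


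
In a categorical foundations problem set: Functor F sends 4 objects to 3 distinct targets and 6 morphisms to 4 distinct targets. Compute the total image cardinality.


The image of F consists of distinct objects and distinct morphisms.
|Im(F)| on objects = 3
|Im(F)| on morphisms = 4
Total image cardinality = 3 + 4 = 7

7


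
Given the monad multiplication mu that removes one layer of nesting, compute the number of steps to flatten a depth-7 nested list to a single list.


Each application of mu: T^2 -> T removes one layer of nesting.
Starting at depth 7 (i.e., T^7(X)), we need to reach T(X).
Number of mu applications = 7 - 1 = 6

6


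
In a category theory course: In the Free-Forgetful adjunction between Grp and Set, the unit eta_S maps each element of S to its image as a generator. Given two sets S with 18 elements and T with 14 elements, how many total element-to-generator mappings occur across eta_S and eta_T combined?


The unit eta_X: X -> U(F(X)) of the Free-Forgetful adjunction
maps each element of X to a generator of F(X). For X = S + T (disjoint
union in Set), |S + T| = |S| + |T|.
Total mappings = 18 + 14 = 32.

32


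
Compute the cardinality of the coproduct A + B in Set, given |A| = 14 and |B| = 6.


In Set, the coproduct A + B is the disjoint union.
|A + B| = |A| + |B| = 14 + 6 = 20

20


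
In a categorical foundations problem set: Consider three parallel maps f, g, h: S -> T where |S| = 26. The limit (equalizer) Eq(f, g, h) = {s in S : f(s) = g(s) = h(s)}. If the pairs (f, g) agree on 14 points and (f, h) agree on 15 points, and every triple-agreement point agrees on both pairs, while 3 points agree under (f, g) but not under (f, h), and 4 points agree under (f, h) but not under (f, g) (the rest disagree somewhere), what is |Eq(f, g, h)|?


Eq(f, g, h) is the triple-agreement set: points in S where all three
maps take the same value. Using inclusion-exclusion on the pairwise data:
Pair (f, g) agrees on 14 points; pair (f, h) on 15 points.
Points agreeing under (f, g) but not (f, h) = 3; under (f, h) but not (f, g) = 4.
Triple-agreement = agreement-in-(f, g) minus points that agree under (f, g) but not (f, h):
|Eq(f, g, h)| = 14 - 3 = 11
(cross-check via (f, h): 15 - 4 = 11.)

11


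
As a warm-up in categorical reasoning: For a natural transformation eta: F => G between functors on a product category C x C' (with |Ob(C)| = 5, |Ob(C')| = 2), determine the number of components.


A natural transformation eta: F => G assigns one component morphism per
object of the domain category.
The domain is the product category C x C', so
|Ob(C x C')| = |Ob(C)| * |Ob(C')| = 5 * 2 = 10.
Therefore eta has 10 component morphisms.

10


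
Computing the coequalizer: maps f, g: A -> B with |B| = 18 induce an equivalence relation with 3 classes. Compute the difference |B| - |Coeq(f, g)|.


The coequalizer Coeq(f, g) = B / ~ has one element per equivalence class.
|B| = 18, |Coeq(f, g)| = 3.
|B| - |Coeq(f, g)| = 18 - 3 = 15.

15


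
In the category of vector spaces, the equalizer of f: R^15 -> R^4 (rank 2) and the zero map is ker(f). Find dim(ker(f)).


The equalizer of f and the zero map is ker(f).
By the rank-nullity theorem: dim(ker(f)) = dim(domain) - rank(f).
dim(ker(f)) = 15 - 2 = 13

13


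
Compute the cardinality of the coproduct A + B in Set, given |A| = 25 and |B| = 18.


In Set, the coproduct A + B is the disjoint union.
|A + B| = |A| + |B| = 25 + 18 = 43

43


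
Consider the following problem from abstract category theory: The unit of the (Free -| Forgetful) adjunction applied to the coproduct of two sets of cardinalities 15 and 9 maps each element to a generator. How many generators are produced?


The unit eta_X: X -> U(F(X)) of the Free-Forgetful adjunction
maps each element of X to a generator of F(X). For X = S + T (disjoint
union in Set), |S + T| = |S| + |T|.
Total mappings = 15 + 9 = 24.

24


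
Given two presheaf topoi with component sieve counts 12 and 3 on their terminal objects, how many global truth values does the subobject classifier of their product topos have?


In a product of presheaf topoi E_1 x E_2, the subobject classifier
is Omega = Omega_1 x Omega_2 (componentwise), so
|Omega(top)| = |Omega_1(top_1)| * |Omega_2(top_2)|.
= 12 * 3 = 36.

36


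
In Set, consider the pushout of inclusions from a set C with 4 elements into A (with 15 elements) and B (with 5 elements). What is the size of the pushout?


The pushout A +_C B identifies the images of C in A and B.
|A +_C B| = |A| + |B| - |C| (for injections).
= 15 + 5 - 4 = 16

16


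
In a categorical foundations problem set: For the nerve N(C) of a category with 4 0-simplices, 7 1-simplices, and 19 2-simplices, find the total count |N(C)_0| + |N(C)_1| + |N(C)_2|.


The 2-skeleton of the nerve N(C) consists of simplices in dimensions 0, 1, 2:
  |N(C)_0| = 4 (objects)
  |N(C)_1| = 7 (morphisms)
  |N(C)_2| = 19 (composable pairs)
Total = 4 + 7 + 19 = 30

30


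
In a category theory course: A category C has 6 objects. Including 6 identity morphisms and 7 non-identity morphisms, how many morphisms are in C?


Each object has an identity morphism, giving 6 identities.
Adding the 7 non-identity morphisms:
Total = 6 + 7 = 13

13


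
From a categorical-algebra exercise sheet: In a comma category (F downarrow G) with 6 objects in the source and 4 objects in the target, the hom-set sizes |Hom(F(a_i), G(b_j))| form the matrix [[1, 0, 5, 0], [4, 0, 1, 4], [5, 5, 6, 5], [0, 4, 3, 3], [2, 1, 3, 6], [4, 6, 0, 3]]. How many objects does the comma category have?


Objects of (F downarrow G) are triples (a, b, h: F(a)->G(b)).
The count equals the sum of all entries in the hom-matrix.
sum(row 0) = 6
sum(row 1) = 9
sum(row 2) = 21
sum(row 3) = 10
sum(row 4) = 12
sum(row 5) = 13
Grand total = 71

71


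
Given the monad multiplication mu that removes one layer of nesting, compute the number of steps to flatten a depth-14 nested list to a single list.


Each application of mu: T^2 -> T removes one layer of nesting.
Starting at depth 14 (i.e., T^14(X)), we need to reach T(X).
Number of mu applications = 14 - 1 = 13

13


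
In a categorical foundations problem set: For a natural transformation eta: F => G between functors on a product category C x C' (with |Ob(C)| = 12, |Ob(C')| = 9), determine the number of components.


A natural transformation eta: F => G assigns one component morphism per
object of the domain category.
The domain is the product category C x C', so
|Ob(C x C')| = |Ob(C)| * |Ob(C')| = 12 * 9 = 108.
Therefore eta has 108 component morphisms.

108


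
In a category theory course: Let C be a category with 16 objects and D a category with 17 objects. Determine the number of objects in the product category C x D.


The product category C x D has objects that are pairs (c, d).
Number of pairs = |Ob(C)| * |Ob(D)| = 16 * 17 = 272

272
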